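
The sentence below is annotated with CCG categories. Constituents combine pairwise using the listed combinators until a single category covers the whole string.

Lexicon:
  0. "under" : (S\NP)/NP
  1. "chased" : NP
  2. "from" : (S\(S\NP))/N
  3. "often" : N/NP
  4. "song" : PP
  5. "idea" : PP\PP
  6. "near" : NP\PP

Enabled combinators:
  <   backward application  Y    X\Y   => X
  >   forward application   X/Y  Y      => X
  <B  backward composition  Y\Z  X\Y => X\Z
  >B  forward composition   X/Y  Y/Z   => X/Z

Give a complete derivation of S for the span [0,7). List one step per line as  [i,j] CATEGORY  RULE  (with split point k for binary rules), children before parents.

[0,7] S   <
  [0,2] S\NP   >
    [0,1] "under" : (S\NP)/NP
    [1,2] "chased" : NP
  [2,7] S\(S\NP)   >
    [2,3] "from" : (S\(S\NP))/N
    [3,7] N   >
      [3,4] "often" : N/NP
      [4,7] NP   <
        [4,5] "song" : PP
        [5,7] NP\PP   <B
          [5,6] "idea" : PP\PP
          [6,7] "near" : NP\PP

[0,1] (S\NP)/NP  lex  "under"
[1,2] NP  lex  "chased"
[0,2] S\NP  >  k=1
[2,3] (S\(S\NP))/N  lex  "from"
[3,4] N/NP  lex  "often"
[4,5] PP  lex  "song"
[5,6] PP\PP  lex  "idea"
[6,7] NP\PP  lex  "near"
[5,7] NP\PP  <B  k=6
[4,7] NP  <  k=5
[3,7] N  >  k=4
[2,7] S\(S\NP)  >  k=3
[0,7] S  <  k=2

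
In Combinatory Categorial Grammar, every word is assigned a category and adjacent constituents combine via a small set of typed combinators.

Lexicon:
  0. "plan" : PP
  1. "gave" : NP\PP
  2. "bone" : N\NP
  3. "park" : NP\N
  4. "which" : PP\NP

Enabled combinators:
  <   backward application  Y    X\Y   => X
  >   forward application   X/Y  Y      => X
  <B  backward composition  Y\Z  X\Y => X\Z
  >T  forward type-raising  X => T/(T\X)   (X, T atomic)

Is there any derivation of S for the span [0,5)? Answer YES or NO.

PP NP\PP N\NP NP\N PP\NP
CKY chart[0,5] = {N/(N\PP), NP/(NP\PP), PP, PP/(PP\PP), S/(S\PP)}; S ∉ chart

NO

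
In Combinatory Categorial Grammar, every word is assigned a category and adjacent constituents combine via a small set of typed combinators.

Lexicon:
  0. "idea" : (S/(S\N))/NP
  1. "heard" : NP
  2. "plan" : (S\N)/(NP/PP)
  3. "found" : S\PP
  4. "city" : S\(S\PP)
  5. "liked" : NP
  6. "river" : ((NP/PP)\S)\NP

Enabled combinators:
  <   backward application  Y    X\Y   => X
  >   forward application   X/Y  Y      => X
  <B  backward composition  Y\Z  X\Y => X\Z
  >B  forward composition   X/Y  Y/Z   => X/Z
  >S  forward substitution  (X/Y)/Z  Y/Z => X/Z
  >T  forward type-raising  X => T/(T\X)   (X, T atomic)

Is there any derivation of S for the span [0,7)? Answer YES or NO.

[0,7] S   >
  [0,2] S/(S\N)   >
    [0,1] "idea" : (S/(S\N))/NP
    [1,2] "heard" : NP
  [2,7] S\N   >
    [2,3] "plan" : (S\N)/(NP/PP)
    [3,7] NP/PP   <
      [3,5] S   <
        [3,4] "found" : S\PP
        [4,5] "city" : S\(S\PP)
      [5,7] (NP/PP)\S   <
        [5,6] "liked" : NP
        [6,7] "river" : ((NP/PP)\S)\NP

YES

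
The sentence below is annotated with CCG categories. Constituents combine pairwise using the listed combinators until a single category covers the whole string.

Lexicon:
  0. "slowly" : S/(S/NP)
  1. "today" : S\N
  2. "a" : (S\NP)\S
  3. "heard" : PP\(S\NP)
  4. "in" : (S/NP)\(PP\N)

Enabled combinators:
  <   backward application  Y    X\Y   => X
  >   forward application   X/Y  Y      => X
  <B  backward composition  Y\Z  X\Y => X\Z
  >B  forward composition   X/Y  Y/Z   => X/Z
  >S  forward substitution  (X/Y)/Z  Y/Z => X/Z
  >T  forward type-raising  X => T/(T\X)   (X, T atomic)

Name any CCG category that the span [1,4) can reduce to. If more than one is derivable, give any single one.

PP\N

[0,5] S   >
  [0,1] "slowly" : S/(S/NP)
  [1,5] S/NP   <
    [1,4] PP\N   <B
      [1,2] "today" : S\N
      [2,4] PP\S   <B
        [2,3] "a" : (S\NP)\S
        [3,4] "heard" : PP\(S\NP)
    [4,5] "in" : (S/NP)\(PP\N)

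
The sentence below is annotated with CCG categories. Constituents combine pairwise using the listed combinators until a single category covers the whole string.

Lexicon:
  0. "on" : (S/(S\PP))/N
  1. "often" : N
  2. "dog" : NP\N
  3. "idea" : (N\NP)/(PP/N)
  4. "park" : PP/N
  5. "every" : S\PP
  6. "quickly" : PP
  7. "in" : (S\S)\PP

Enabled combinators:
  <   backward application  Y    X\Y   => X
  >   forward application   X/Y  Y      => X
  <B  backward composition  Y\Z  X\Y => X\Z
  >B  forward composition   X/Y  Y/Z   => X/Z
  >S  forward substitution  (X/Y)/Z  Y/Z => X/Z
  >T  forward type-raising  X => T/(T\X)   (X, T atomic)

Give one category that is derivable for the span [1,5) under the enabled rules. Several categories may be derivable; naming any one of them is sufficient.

[0,8] S   >
  [0,5] S/(S\PP)   >
    [0,1] "on" : (S/(S\PP))/N
    [1,5] N   <
      [1,3] NP   <
        [1,2] "often" : N
        [2,3] "dog" : NP\N
      [3,5] N\NP   >
        [3,4] "idea" : (N\NP)/(PP/N)
        [4,5] "park" : PP/N
  [5,8] S\PP   <B
    [5,6] "every" : S\PP
    [6,8] S\S   <
      [6,7] "quickly" : PP
      [7,8] "in" : (S\S)\PP

N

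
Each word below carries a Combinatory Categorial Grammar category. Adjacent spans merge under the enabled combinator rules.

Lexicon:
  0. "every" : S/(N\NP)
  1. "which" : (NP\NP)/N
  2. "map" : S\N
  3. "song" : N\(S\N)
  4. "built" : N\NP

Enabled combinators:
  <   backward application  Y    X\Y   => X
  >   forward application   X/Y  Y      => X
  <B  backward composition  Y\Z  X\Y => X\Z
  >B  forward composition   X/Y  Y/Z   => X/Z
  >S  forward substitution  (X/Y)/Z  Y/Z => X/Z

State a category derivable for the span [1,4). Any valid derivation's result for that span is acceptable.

NP\NP

[0,5] S   >
  [0,1] "every" : S/(N\NP)
  [1,5] N\NP   <B
    [1,4] NP\NP   >
      [1,2] "which" : (NP\NP)/N
      [2,4] N   <
        [2,3] "map" : S\N
        [3,4] "song" : N\(S\N)
    [4,5] "built" : N\NP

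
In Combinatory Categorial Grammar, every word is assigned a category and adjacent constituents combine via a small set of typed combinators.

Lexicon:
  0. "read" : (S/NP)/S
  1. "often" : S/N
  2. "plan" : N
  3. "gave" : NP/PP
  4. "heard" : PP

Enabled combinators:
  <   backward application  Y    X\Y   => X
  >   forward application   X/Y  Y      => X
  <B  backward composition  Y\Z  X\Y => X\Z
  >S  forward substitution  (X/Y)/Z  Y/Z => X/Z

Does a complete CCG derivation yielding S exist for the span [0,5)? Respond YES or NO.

[0,5] S   >
  [0,3] S/NP   >
    [0,1] "read" : (S/NP)/S
    [1,3] S   >
      [1,2] "often" : S/N
      [2,3] "plan" : N
  [3,5] NP   >
    [3,4] "gave" : NP/PP
    [4,5] "heard" : PP

YES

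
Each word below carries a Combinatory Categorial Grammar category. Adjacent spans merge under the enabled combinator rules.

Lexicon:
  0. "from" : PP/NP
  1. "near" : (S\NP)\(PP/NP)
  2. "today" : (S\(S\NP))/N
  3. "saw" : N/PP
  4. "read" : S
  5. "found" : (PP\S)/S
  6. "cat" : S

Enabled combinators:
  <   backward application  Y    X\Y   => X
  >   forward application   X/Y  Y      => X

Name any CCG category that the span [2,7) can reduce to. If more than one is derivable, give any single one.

[0,7] S   <
  [0,2] S\NP   <
    [0,1] "from" : PP/NP
    [1,2] "near" : (S\NP)\(PP/NP)
  [2,7] S\(S\NP)   >
    [2,3] "today" : (S\(S\NP))/N
    [3,7] N   >
      [3,4] "saw" : N/PP
      [4,7] PP   <
        [4,5] "read" : S
        [5,7] PP\S   >
          [5,6] "found" : (PP\S)/S
          [6,7] "cat" : S

S\(S\NP)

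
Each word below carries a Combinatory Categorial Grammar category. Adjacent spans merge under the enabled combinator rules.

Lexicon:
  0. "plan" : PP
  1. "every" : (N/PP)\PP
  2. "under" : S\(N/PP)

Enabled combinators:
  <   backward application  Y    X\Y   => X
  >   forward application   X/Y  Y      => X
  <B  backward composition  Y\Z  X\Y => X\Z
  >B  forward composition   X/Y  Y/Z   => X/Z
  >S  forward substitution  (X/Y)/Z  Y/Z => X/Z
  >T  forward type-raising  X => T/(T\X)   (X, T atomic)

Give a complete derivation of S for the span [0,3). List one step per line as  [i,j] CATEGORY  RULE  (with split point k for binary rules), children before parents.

[0,3] S   <
  [0,2] N/PP   <
    [0,1] "plan" : PP
    [1,2] "every" : (N/PP)\PP
  [2,3] "under" : S\(N/PP)

[0,1] PP  lex  "plan"
[1,2] (N/PP)\PP  lex  "every"
[0,2] N/PP  <  k=1
[2,3] S\(N/PP)  lex  "under"
[0,3] S  <  k=2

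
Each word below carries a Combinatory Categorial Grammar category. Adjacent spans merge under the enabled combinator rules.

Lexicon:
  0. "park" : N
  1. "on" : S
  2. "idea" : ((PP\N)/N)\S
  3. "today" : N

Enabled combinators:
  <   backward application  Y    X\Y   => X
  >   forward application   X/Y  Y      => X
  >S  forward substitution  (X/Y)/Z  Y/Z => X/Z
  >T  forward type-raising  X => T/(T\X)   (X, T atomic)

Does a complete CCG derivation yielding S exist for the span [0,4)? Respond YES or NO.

N S ((PP\N)/N)\S N
CKY chart[0,4] = {N/(N\PP), NP/(NP\PP), PP, PP/(PP\PP), S/(S\PP)}; S ∉ chart

NO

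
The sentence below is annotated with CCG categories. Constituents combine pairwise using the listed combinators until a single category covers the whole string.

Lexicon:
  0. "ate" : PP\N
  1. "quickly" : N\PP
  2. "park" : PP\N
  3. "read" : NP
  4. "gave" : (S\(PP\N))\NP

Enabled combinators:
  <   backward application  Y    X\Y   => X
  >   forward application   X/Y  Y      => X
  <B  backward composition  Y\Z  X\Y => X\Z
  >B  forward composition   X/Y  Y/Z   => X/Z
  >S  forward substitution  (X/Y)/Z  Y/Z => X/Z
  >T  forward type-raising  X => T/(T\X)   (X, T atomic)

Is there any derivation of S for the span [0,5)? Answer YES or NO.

[0,5] S   <
  [0,3] PP\N   <B
    [0,2] N\N   <B
      [0,1] "ate" : PP\N
      [1,2] "quickly" : N\PP
    [2,3] "park" : PP\N
  [3,5] S\(PP\N)   <
    [3,4] "read" : NP
    [4,5] "gave" : (S\(PP\N))\NP

YES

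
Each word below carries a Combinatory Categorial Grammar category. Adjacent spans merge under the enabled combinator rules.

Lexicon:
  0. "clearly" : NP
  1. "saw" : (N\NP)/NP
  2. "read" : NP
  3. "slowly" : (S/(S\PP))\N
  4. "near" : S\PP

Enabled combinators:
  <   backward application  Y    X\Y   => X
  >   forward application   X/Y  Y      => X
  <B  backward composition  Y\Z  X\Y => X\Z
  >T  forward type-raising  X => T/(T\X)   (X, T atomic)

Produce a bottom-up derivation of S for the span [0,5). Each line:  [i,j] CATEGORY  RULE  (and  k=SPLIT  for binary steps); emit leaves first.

[0,1] NP  lex  "clearly"
[1,2] (N\NP)/NP  lex  "saw"
[2,3] NP  lex  "read"
[1,3] N\NP  >  k=2
[0,3] N  <  k=1
[3,4] (S/(S\PP))\N  lex  "slowly"
[0,4] S/(S\PP)  <  k=3
[4,5] S\PP  lex  "near"
[0,5] S  >  k=4

[0,5] S   >
  [0,4] S/(S\PP)   <
    [0,3] N   <
      [0,1] "clearly" : NP
      [1,3] N\NP   >
        [1,2] "saw" : (N\NP)/NP
        [2,3] "read" : NP
    [3,4] "slowly" : (S/(S\PP))\N
  [4,5] "near" : S\PP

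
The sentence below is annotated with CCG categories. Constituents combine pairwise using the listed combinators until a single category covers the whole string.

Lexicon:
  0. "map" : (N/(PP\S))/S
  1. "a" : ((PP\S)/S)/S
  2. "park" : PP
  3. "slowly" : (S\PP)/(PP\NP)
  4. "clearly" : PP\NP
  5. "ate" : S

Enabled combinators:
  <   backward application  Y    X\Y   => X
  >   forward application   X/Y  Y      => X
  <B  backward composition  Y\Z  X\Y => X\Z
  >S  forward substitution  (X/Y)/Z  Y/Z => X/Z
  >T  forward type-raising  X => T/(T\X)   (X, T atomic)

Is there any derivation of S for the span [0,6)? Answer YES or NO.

(N/(PP\S))/S ((PP\S)/S)/S PP (S\PP)/(PP\NP) PP\NP S
CKY chart[0,6] = {N, N/(N\N), NP/(NP\N), PP/(PP\N), S/(S\N)}; S ∉ chart

NO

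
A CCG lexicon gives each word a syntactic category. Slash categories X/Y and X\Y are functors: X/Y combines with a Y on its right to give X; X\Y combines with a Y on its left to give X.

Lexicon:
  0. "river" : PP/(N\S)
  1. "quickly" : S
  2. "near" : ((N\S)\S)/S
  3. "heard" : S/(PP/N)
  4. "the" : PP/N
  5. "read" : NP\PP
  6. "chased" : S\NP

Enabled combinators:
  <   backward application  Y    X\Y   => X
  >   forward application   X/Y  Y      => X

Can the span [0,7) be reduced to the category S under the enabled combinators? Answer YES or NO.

[0,7] S   <
  [0,6] NP   <
    [0,5] PP   >
      [0,1] "river" : PP/(N\S)
      [1,5] N\S   <
        [1,2] "quickly" : S
        [2,5] (N\S)\S   >
          [2,3] "near" : ((N\S)\S)/S
          [3,5] S   >
            [3,4] "heard" : S/(PP/N)
            [4,5] "the" : PP/N
    [5,6] "read" : NP\PP
  [6,7] "chased" : S\NP

YES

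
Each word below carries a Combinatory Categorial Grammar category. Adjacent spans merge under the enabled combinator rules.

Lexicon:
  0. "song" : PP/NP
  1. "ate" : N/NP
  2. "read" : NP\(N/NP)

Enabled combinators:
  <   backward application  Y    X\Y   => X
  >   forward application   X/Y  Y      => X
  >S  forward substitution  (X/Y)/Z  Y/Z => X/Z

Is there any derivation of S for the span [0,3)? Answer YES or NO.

PP/NP N/NP NP\(N/NP)
CKY chart[0,3] = {PP}; S ∉ chart

NO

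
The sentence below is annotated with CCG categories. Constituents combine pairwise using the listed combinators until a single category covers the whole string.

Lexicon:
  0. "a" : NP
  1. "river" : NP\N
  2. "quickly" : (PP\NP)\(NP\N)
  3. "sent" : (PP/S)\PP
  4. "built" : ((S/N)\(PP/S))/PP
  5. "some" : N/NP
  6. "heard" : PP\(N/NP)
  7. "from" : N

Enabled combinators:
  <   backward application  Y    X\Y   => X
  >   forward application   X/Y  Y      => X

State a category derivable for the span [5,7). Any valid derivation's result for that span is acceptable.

PP

[0,8] S   >
  [0,7] S/N   <
    [0,4] PP/S   <
      [0,3] PP   <
        [0,1] "a" : NP
        [1,3] PP\NP   <
          [1,2] "river" : NP\N
          [2,3] "quickly" : (PP\NP)\(NP\N)
      [3,4] "sent" : (PP/S)\PP
    [4,7] (S/N)\(PP/S)   >
      [4,5] "built" : ((S/N)\(PP/S))/PP
      [5,7] PP   <
        [5,6] "some" : N/NP
        [6,7] "heard" : PP\(N/NP)
  [7,8] "from" : N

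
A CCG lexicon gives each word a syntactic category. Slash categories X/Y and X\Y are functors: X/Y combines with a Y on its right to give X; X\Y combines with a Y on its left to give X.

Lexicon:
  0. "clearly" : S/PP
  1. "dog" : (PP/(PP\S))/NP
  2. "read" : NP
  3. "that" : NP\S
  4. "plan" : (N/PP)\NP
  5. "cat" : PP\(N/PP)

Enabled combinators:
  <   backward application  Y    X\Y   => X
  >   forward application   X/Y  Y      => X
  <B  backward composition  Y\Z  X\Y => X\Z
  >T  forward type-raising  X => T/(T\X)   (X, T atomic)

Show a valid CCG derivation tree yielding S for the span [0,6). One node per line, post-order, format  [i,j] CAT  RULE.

[0,1] S/PP  lex  "clearly"
[1,2] (PP/(PP\S))/NP  lex  "dog"
[2,3] NP  lex  "read"
[1,3] PP/(PP\S)  >  k=2
[3,4] NP\S  lex  "that"
[4,5] (N/PP)\NP  lex  "plan"
[5,6] PP\(N/PP)  lex  "cat"
[4,6] PP\NP  <B  k=5
[3,6] PP\S  <B  k=4
[1,6] PP  >  k=3
[0,6] S  >  k=1

[0,6] S   >
  [0,1] "clearly" : S/PP
  [1,6] PP   >
    [1,3] PP/(PP\S)   >
      [1,2] "dog" : (PP/(PP\S))/NP
      [2,3] "read" : NP
    [3,6] PP\S   <B
      [3,4] "that" : NP\S
      [4,6] PP\NP   <B
        [4,5] "plan" : (N/PP)\NP
        [5,6] "cat" : PP\(N/PP)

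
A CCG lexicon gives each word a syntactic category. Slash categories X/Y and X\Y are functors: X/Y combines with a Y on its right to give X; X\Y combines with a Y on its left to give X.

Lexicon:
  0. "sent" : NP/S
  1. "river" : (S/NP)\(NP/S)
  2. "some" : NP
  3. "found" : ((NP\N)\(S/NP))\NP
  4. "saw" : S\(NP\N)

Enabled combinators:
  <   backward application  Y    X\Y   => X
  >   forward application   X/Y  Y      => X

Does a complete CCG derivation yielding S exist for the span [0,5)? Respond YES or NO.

YES

[0,5] S   <
  [0,4] NP\N   <
    [0,2] S/NP   <
      [0,1] "sent" : NP/S
      [1,2] "river" : (S/NP)\(NP/S)
    [2,4] (NP\N)\(S/NP)   <
      [2,3] "some" : NP
      [3,4] "found" : ((NP\N)\(S/NP))\NP
  [4,5] "saw" : S\(NP\N)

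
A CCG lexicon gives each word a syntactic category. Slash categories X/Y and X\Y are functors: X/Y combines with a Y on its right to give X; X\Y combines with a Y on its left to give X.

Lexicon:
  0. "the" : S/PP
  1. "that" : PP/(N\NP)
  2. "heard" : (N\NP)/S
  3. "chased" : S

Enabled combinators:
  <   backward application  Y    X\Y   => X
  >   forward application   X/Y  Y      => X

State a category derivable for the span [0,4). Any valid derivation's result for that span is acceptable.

S

[0,4] S   >
  [0,1] "the" : S/PP
  [1,4] PP   >
    [1,2] "that" : PP/(N\NP)
    [2,4] N\NP   >
      [2,3] "heard" : (N\NP)/S
      [3,4] "chased" : S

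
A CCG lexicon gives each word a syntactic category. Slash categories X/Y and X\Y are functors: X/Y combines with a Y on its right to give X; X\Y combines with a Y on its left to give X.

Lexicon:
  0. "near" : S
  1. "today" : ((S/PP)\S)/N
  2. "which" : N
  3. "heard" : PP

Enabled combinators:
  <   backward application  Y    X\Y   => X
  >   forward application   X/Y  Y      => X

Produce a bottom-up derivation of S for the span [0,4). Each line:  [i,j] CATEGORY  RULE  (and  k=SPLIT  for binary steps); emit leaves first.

[0,1] S  lex  "near"
[1,2] ((S/PP)\S)/N  lex  "today"
[2,3] N  lex  "which"
[1,3] (S/PP)\S  >  k=2
[0,3] S/PP  <  k=1
[3,4] PP  lex  "heard"
[0,4] S  >  k=3

[0,4] S   >
  [0,3] S/PP   <
    [0,1] "near" : S
    [1,3] (S/PP)\S   >
      [1,2] "today" : ((S/PP)\S)/N
      [2,3] "which" : N
  [3,4] "heard" : PP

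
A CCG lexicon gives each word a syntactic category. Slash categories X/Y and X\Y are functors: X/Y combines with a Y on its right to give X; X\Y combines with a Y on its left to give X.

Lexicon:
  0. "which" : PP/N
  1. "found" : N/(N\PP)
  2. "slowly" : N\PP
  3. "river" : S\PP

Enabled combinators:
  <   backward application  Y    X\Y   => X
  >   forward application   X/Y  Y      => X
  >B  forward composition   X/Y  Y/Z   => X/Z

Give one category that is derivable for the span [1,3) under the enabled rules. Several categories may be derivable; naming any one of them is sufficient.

[0,4] S   <
  [0,3] PP   >
    [0,1] "which" : PP/N
    [1,3] N   >
      [1,2] "found" : N/(N\PP)
      [2,3] "slowly" : N\PP
  [3,4] "river" : S\PP

N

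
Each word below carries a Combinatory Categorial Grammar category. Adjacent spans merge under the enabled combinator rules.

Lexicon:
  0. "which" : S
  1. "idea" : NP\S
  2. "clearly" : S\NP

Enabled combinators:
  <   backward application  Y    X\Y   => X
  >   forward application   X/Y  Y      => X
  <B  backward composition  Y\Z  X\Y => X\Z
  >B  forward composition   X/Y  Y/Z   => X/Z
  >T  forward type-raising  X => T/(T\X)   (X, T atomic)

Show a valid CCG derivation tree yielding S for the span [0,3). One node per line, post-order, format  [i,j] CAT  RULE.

[0,1] S  lex  "which"
[1,2] NP\S  lex  "idea"
[0,2] NP  <  k=1
[2,3] S\NP  lex  "clearly"
[0,3] S  <  k=2

[0,3] S   <
  [0,2] NP   <
    [0,1] "which" : S
    [1,2] "idea" : NP\S
  [2,3] "clearly" : S\NP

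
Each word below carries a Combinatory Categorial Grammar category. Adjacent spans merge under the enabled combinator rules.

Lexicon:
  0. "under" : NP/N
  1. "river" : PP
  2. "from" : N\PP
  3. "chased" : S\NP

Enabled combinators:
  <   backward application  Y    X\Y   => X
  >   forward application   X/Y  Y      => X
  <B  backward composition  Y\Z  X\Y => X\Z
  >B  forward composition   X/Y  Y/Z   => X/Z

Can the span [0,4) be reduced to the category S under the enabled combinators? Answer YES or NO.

YES

[0,4] S   <
  [0,3] NP   >
    [0,1] "under" : NP/N
    [1,3] N   <
      [1,2] "river" : PP
      [2,3] "from" : N\PP
  [3,4] "chased" : S\NP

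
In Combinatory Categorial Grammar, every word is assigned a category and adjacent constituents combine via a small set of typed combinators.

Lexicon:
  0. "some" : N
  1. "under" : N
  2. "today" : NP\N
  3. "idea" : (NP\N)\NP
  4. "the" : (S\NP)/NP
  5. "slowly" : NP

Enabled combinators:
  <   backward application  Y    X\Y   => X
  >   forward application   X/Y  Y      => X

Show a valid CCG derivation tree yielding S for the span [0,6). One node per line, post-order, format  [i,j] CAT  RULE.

[0,1] N  lex  "some"
[1,2] N  lex  "under"
[2,3] NP\N  lex  "today"
[1,3] NP  <  k=2
[3,4] (NP\N)\NP  lex  "idea"
[1,4] NP\N  <  k=3
[0,4] NP  <  k=1
[4,5] (S\NP)/NP  lex  "the"
[5,6] NP  lex  "slowly"
[4,6] S\NP  >  k=5
[0,6] S  <  k=4

[0,6] S   <
  [0,4] NP   <
    [0,1] "some" : N
    [1,4] NP\N   <
      [1,3] NP   <
        [1,2] "under" : N
        [2,3] "today" : NP\N
      [3,4] "idea" : (NP\N)\NP
  [4,6] S\NP   >
    [4,5] "the" : (S\NP)/NP
    [5,6] "slowly" : NP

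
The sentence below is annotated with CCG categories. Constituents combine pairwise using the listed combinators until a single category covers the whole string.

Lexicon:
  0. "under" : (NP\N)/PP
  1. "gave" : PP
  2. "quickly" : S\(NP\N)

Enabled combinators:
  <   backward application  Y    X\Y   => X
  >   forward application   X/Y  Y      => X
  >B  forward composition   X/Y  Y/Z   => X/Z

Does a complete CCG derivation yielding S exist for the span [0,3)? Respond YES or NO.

[0,3] S   <
  [0,2] NP\N   >
    [0,1] "under" : (NP\N)/PP
    [1,2] "gave" : PP
  [2,3] "quickly" : S\(NP\N)

YES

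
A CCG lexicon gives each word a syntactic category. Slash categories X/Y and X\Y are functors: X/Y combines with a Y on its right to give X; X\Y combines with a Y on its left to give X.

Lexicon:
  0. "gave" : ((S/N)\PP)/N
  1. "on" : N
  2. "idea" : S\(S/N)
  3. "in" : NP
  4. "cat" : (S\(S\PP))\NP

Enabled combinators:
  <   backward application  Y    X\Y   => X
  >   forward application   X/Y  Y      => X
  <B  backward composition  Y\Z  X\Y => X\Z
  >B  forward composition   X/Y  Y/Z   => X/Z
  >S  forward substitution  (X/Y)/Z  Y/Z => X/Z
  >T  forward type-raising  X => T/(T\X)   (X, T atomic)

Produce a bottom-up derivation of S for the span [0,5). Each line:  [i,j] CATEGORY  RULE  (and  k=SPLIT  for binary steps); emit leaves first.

[0,1] ((S/N)\PP)/N  lex  "gave"
[1,2] N  lex  "on"
[0,2] (S/N)\PP  >  k=1
[2,3] S\(S/N)  lex  "idea"
[0,3] S\PP  <B  k=2
[3,4] NP  lex  "in"
[4,5] (S\(S\PP))\NP  lex  "cat"
[3,5] S\(S\PP)  <  k=4
[0,5] S  <  k=3

[0,5] S   <
  [0,3] S\PP   <B
    [0,2] (S/N)\PP   >
      [0,1] "gave" : ((S/N)\PP)/N
      [1,2] "on" : N
    [2,3] "idea" : S\(S/N)
  [3,5] S\(S\PP)   <
    [3,4] "in" : NP
    [4,5] "cat" : (S\(S\PP))\NP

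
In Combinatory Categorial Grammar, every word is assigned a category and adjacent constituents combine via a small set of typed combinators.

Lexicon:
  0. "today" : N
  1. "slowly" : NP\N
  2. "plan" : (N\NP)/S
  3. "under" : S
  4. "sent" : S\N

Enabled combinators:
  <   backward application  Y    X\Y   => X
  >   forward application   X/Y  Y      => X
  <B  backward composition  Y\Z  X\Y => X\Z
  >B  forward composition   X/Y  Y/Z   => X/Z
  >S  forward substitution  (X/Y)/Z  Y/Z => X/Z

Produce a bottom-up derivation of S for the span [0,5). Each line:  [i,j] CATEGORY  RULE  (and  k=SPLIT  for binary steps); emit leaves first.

[0,5] S   <
  [0,1] "today" : N
  [1,5] S\N   <B
    [1,4] N\N   <B
      [1,2] "slowly" : NP\N
      [2,4] N\NP   >
        [2,3] "plan" : (N\NP)/S
        [3,4] "under" : S
    [4,5] "sent" : S\N

[0,1] N  lex  "today"
[1,2] NP\N  lex  "slowly"
[2,3] (N\NP)/S  lex  "plan"
[3,4] S  lex  "under"
[2,4] N\NP  >  k=3
[1,4] N\N  <B  k=2
[4,5] S\N  lex  "sent"
[1,5] S\N  <B  k=4
[0,5] S  <  k=1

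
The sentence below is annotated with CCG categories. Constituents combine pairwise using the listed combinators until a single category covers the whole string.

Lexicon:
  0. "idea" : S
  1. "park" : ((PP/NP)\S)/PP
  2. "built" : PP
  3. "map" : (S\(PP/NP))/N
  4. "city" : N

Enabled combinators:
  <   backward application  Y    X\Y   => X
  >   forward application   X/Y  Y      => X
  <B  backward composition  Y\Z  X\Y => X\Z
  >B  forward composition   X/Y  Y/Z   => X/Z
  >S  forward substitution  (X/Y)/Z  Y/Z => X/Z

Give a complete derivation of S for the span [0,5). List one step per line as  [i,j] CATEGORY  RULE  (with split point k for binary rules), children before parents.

[0,1] S  lex  "idea"
[1,2] ((PP/NP)\S)/PP  lex  "park"
[2,3] PP  lex  "built"
[1,3] (PP/NP)\S  >  k=2
[0,3] PP/NP  <  k=1
[3,4] (S\(PP/NP))/N  lex  "map"
[4,5] N  lex  "city"
[3,5] S\(PP/NP)  >  k=4
[0,5] S  <  k=3

[0,5] S   <
  [0,3] PP/NP   <
    [0,1] "idea" : S
    [1,3] (PP/NP)\S   >
      [1,2] "park" : ((PP/NP)\S)/PP
      [2,3] "built" : PP
  [3,5] S\(PP/NP)   >
    [3,4] "map" : (S\(PP/NP))/N
    [4,5] "city" : N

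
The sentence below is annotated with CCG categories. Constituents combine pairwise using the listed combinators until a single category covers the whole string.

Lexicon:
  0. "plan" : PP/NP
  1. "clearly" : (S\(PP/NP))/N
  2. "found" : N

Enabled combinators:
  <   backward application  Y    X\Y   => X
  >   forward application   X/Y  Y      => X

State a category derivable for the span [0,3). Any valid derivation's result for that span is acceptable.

[0,3] S   <
  [0,1] "plan" : PP/NP
  [1,3] S\(PP/NP)   >
    [1,2] "clearly" : (S\(PP/NP))/N
    [2,3] "found" : N

S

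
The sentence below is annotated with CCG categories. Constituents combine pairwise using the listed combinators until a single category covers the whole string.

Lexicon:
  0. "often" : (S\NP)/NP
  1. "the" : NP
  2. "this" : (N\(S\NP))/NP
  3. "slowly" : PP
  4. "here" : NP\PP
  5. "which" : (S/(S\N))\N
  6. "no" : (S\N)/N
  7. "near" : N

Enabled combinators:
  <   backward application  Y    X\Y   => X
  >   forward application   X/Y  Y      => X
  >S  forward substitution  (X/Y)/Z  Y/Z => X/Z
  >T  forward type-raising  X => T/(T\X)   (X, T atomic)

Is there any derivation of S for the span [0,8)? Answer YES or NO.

[0,8] S   >
  [0,6] S/(S\N)   <
    [0,5] N   <
      [0,2] S\NP   >
        [0,1] "often" : (S\NP)/NP
        [1,2] "the" : NP
      [2,5] N\(S\NP)   >
        [2,3] "this" : (N\(S\NP))/NP
        [3,5] NP   <
          [3,4] "slowly" : PP
          [4,5] "here" : NP\PP
    [5,6] "which" : (S/(S\N))\N
  [6,8] S\N   >
    [6,7] "no" : (S\N)/N
    [7,8] "near" : N

YES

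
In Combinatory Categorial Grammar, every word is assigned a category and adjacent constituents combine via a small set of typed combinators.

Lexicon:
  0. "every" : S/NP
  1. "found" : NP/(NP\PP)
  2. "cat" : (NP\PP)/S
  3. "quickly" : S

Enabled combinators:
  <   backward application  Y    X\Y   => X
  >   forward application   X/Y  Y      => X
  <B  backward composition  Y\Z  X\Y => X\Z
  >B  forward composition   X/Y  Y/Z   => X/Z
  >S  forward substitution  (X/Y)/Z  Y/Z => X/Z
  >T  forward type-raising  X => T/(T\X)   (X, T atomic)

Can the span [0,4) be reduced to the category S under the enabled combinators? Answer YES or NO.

[0,4] S   >
  [0,1] "every" : S/NP
  [1,4] NP   >
    [1,2] "found" : NP/(NP\PP)
    [2,4] NP\PP   >
      [2,3] "cat" : (NP\PP)/S
      [3,4] "quickly" : S

YES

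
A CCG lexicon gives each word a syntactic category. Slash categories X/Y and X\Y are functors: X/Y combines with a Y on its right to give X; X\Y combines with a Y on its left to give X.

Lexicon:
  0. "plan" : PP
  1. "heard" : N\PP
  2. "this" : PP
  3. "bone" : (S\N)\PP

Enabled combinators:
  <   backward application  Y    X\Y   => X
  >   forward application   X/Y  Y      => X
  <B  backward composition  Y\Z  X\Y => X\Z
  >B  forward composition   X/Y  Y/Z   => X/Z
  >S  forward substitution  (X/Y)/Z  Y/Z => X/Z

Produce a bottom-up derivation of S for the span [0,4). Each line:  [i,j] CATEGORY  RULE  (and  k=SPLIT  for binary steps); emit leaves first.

[0,4] S   <
  [0,2] N   <
    [0,1] "plan" : PP
    [1,2] "heard" : N\PP
  [2,4] S\N   <
    [2,3] "this" : PP
    [3,4] "bone" : (S\N)\PP

[0,1] PP  lex  "plan"
[1,2] N\PP  lex  "heard"
[0,2] N  <  k=1
[2,3] PP  lex  "this"
[3,4] (S\N)\PP  lex  "bone"
[2,4] S\N  <  k=3
[0,4] S  <  k=2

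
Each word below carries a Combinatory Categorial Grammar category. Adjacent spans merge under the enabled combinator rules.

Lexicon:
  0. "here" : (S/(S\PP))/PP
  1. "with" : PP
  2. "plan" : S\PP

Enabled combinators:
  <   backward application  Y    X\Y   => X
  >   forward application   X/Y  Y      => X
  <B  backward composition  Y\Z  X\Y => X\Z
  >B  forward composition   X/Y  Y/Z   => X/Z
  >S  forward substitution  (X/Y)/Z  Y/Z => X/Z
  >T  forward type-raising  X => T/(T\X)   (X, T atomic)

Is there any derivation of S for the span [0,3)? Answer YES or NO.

[0,3] S   >
  [0,2] S/(S\PP)   >
    [0,1] "here" : (S/(S\PP))/PP
    [1,2] "with" : PP
  [2,3] "plan" : S\PP

YES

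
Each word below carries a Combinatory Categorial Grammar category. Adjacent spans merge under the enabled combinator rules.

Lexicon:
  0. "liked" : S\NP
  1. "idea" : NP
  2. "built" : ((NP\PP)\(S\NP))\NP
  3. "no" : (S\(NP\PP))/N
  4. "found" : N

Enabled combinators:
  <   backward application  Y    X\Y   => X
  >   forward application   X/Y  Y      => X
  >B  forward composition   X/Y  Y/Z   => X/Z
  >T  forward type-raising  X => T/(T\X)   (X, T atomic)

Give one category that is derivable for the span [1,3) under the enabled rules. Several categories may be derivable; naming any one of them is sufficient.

(NP\PP)\(S\NP)

[0,5] S   <
  [0,3] NP\PP   <
    [0,1] "liked" : S\NP
    [1,3] (NP\PP)\(S\NP)   <
      [1,2] "idea" : NP
      [2,3] "built" : ((NP\PP)\(S\NP))\NP
  [3,5] S\(NP\PP)   >
    [3,4] "no" : (S\(NP\PP))/N
    [4,5] "found" : N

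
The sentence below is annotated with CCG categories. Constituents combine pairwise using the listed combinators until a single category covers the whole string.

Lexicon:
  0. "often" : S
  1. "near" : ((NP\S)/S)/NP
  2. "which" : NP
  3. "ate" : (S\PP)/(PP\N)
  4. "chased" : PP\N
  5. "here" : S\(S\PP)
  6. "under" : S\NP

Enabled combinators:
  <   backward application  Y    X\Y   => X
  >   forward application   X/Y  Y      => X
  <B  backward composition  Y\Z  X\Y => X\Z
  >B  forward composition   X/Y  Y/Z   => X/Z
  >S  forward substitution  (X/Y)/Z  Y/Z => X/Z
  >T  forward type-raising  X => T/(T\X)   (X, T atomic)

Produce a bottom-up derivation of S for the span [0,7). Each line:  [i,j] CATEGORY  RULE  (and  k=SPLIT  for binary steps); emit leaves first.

[0,1] S  lex  "often"
[0,1] NP/(NP\S)  >T
[1,2] ((NP\S)/S)/NP  lex  "near"
[2,3] NP  lex  "which"
[1,3] (NP\S)/S  >  k=2
[3,4] (S\PP)/(PP\N)  lex  "ate"
[4,5] PP\N  lex  "chased"
[3,5] S\PP  >  k=4
[5,6] S\(S\PP)  lex  "here"
[3,6] S  <  k=5
[1,6] NP\S  >  k=3
[0,6] NP  >  k=1
[6,7] S\NP  lex  "under"
[0,7] S  <  k=6

[0,7] S   <
  [0,6] NP   >
    [0,1] NP/(NP\S)   >T
      [0,1] "often" : S
    [1,6] NP\S   >
      [1,3] (NP\S)/S   >
        [1,2] "near" : ((NP\S)/S)/NP
        [2,3] "which" : NP
      [3,6] S   <
        [3,5] S\PP   >
          [3,4] "ate" : (S\PP)/(PP\N)
          [4,5] "chased" : PP\N
        [5,6] "here" : S\(S\PP)
  [6,7] "under" : S\NP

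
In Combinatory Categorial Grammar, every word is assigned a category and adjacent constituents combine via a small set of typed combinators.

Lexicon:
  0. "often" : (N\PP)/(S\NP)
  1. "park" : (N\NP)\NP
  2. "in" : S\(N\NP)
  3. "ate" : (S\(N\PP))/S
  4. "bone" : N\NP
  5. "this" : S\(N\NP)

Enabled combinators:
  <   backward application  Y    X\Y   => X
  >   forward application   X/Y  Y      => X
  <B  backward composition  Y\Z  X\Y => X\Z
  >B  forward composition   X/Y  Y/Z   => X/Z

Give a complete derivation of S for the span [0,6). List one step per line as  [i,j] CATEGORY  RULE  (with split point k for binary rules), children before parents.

[0,1] (N\PP)/(S\NP)  lex  "often"
[1,2] (N\NP)\NP  lex  "park"
[2,3] S\(N\NP)  lex  "in"
[1,3] S\NP  <B  k=2
[0,3] N\PP  >  k=1
[3,4] (S\(N\PP))/S  lex  "ate"
[4,5] N\NP  lex  "bone"
[5,6] S\(N\NP)  lex  "this"
[4,6] S  <  k=5
[3,6] S\(N\PP)  >  k=4
[0,6] S  <  k=3

[0,6] S   <
  [0,3] N\PP   >
    [0,1] "often" : (N\PP)/(S\NP)
    [1,3] S\NP   <B
      [1,2] "park" : (N\NP)\NP
      [2,3] "in" : S\(N\NP)
  [3,6] S\(N\PP)   >
    [3,4] "ate" : (S\(N\PP))/S
    [4,6] S   <
      [4,5] "bone" : N\NP
      [5,6] "this" : S\(N\NP)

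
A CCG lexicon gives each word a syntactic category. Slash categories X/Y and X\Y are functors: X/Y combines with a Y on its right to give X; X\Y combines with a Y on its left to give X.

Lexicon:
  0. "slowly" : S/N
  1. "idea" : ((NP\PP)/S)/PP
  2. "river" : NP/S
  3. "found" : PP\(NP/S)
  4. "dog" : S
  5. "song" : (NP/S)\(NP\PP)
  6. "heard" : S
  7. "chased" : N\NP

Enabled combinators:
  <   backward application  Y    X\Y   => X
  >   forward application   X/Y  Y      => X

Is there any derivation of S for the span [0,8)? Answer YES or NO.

[0,8] S   >
  [0,1] "slowly" : S/N
  [1,8] N   <
    [1,7] NP   >
      [1,6] NP/S   <
        [1,5] NP\PP   >
          [1,4] (NP\PP)/S   >
            [1,2] "idea" : ((NP\PP)/S)/PP
            [2,4] PP   <
              [2,3] "river" : NP/S
              [3,4] "found" : PP\(NP/S)
          [4,5] "dog" : S
        [5,6] "song" : (NP/S)\(NP\PP)
      [6,7] "heard" : S
    [7,8] "chased" : N\NP

YES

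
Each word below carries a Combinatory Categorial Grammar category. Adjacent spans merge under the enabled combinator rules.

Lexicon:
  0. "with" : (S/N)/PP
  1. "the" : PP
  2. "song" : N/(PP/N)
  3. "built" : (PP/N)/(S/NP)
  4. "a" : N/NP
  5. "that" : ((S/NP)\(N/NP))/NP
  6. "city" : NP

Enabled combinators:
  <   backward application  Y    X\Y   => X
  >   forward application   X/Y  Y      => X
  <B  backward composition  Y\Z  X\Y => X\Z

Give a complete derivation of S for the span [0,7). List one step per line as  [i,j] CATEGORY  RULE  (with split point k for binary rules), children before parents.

[0,1] (S/N)/PP  lex  "with"
[1,2] PP  lex  "the"
[0,2] S/N  >  k=1
[2,3] N/(PP/N)  lex  "song"
[3,4] (PP/N)/(S/NP)  lex  "built"
[4,5] N/NP  lex  "a"
[5,6] ((S/NP)\(N/NP))/NP  lex  "that"
[6,7] NP  lex  "city"
[5,7] (S/NP)\(N/NP)  >  k=6
[4,7] S/NP  <  k=5
[3,7] PP/N  >  k=4
[2,7] N  >  k=3
[0,7] S  >  k=2

[0,7] S   >
  [0,2] S/N   >
    [0,1] "with" : (S/N)/PP
    [1,2] "the" : PP
  [2,7] N   >
    [2,3] "song" : N/(PP/N)
    [3,7] PP/N   >
      [3,4] "built" : (PP/N)/(S/NP)
      [4,7] S/NP   <
        [4,5] "a" : N/NP
        [5,7] (S/NP)\(N/NP)   >
          [5,6] "that" : ((S/NP)\(N/NP))/NP
          [6,7] "city" : NP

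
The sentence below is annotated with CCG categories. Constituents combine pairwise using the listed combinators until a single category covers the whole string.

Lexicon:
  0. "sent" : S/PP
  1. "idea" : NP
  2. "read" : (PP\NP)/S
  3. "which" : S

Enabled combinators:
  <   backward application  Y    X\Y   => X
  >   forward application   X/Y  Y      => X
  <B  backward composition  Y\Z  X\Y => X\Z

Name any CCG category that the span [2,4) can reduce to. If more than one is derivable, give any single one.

PP\NP

[0,4] S   >
  [0,1] "sent" : S/PP
  [1,4] PP   <
    [1,2] "idea" : NP
    [2,4] PP\NP   >
      [2,3] "read" : (PP\NP)/S
      [3,4] "which" : S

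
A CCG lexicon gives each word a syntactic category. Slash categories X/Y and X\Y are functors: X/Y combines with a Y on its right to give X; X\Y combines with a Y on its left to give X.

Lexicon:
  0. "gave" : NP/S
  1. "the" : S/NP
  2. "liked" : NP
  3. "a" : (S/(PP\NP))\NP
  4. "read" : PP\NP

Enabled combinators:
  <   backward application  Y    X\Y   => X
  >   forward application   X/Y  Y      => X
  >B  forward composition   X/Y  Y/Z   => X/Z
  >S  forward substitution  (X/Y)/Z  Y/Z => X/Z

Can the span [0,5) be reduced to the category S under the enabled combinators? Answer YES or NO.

YES

[0,5] S   >
  [0,4] S/(PP\NP)   <
    [0,3] NP   >
      [0,1] "gave" : NP/S
      [1,3] S   >
        [1,2] "the" : S/NP
        [2,3] "liked" : NP
    [3,4] "a" : (S/(PP\NP))\NP
  [4,5] "read" : PP\NP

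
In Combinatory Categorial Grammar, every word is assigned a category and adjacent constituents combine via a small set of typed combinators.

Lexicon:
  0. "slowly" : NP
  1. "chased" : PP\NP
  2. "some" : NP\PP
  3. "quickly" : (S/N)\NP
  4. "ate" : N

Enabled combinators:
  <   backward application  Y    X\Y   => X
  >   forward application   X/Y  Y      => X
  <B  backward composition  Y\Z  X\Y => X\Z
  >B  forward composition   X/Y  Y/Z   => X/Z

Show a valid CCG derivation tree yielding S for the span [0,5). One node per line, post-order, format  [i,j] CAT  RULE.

[0,5] S   >
  [0,4] S/N   <
    [0,3] NP   <
      [0,2] PP   <
        [0,1] "slowly" : NP
        [1,2] "chased" : PP\NP
      [2,3] "some" : NP\PP
    [3,4] "quickly" : (S/N)\NP
  [4,5] "ate" : N

[0,1] NP  lex  "slowly"
[1,2] PP\NP  lex  "chased"
[0,2] PP  <  k=1
[2,3] NP\PP  lex  "some"
[0,3] NP  <  k=2
[3,4] (S/N)\NP  lex  "quickly"
[0,4] S/N  <  k=3
[4,5] N  lex  "ate"
[0,5] S  >  k=4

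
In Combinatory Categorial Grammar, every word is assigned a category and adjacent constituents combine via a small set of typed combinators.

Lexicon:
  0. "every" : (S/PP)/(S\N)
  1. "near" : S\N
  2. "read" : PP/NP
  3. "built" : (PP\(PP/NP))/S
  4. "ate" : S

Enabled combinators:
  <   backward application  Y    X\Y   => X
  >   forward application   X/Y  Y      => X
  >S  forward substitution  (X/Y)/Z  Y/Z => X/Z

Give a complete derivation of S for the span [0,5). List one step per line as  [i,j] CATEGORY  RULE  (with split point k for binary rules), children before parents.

[0,5] S   >
  [0,2] S/PP   >
    [0,1] "every" : (S/PP)/(S\N)
    [1,2] "near" : S\N
  [2,5] PP   <
    [2,3] "read" : PP/NP
    [3,5] PP\(PP/NP)   >
      [3,4] "built" : (PP\(PP/NP))/S
      [4,5] "ate" : S

[0,1] (S/PP)/(S\N)  lex  "every"
[1,2] S\N  lex  "near"
[0,2] S/PP  >  k=1
[2,3] PP/NP  lex  "read"
[3,4] (PP\(PP/NP))/S  lex  "built"
[4,5] S  lex  "ate"
[3,5] PP\(PP/NP)  >  k=4
[2,5] PP  <  k=3
[0,5] S  >  k=2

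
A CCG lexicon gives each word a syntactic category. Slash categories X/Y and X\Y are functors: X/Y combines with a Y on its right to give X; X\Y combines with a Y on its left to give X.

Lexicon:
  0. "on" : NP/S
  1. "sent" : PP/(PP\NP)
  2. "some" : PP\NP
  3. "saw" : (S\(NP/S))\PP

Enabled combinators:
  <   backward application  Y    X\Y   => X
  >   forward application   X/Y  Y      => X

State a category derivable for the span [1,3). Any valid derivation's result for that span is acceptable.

PP

[0,4] S   <
  [0,1] "on" : NP/S
  [1,4] S\(NP/S)   <
    [1,3] PP   >
      [1,2] "sent" : PP/(PP\NP)
      [2,3] "some" : PP\NP
    [3,4] "saw" : (S\(NP/S))\PP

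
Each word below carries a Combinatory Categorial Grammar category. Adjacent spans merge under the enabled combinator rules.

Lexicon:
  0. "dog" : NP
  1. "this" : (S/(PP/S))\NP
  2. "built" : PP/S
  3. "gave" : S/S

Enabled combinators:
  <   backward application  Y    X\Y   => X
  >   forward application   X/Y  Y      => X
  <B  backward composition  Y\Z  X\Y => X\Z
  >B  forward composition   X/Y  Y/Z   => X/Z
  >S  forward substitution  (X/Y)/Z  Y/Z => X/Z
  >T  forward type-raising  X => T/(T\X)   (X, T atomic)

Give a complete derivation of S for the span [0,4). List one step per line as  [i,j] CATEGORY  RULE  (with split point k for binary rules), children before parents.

[0,1] NP  lex  "dog"
[1,2] (S/(PP/S))\NP  lex  "this"
[0,2] S/(PP/S)  <  k=1
[2,3] PP/S  lex  "built"
[3,4] S/S  lex  "gave"
[2,4] PP/S  >B  k=3
[0,4] S  >  k=2

[0,4] S   >
  [0,2] S/(PP/S)   <
    [0,1] "dog" : NP
    [1,2] "this" : (S/(PP/S))\NP
  [2,4] PP/S   >B
    [2,3] "built" : PP/S
    [3,4] "gave" : S/S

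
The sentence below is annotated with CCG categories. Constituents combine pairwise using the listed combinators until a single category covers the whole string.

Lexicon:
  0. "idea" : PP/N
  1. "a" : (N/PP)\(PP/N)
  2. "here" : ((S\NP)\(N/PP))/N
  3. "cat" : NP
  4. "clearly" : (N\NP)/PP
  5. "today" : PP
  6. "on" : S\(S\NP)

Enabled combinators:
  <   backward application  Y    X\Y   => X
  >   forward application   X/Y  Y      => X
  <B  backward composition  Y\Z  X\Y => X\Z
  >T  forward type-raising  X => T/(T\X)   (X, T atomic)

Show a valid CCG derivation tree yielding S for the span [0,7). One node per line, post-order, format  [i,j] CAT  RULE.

[0,1] PP/N  lex  "idea"
[1,2] (N/PP)\(PP/N)  lex  "a"
[0,2] N/PP  <  k=1
[2,3] ((S\NP)\(N/PP))/N  lex  "here"
[3,4] NP  lex  "cat"
[4,5] (N\NP)/PP  lex  "clearly"
[5,6] PP  lex  "today"
[4,6] N\NP  >  k=5
[3,6] N  <  k=4
[2,6] (S\NP)\(N/PP)  >  k=3
[0,6] S\NP  <  k=2
[6,7] S\(S\NP)  lex  "on"
[0,7] S  <  k=6

[0,7] S   <
  [0,6] S\NP   <
    [0,2] N/PP   <
      [0,1] "idea" : PP/N
      [1,2] "a" : (N/PP)\(PP/N)
    [2,6] (S\NP)\(N/PP)   >
      [2,3] "here" : ((S\NP)\(N/PP))/N
      [3,6] N   <
        [3,4] "cat" : NP
        [4,6] N\NP   >
          [4,5] "clearly" : (N\NP)/PP
          [5,6] "today" : PP
  [6,7] "on" : S\(S\NP)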